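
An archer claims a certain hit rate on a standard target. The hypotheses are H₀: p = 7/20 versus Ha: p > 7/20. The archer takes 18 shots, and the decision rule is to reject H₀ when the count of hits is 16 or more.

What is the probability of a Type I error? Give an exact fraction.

The Type I error probability is α = P(X ≥ 16) computed under H₀, where X ~ Binomial(18, 7/20).
P(X ≥ 16) = Σ_{j=16}^{18} C(18,j)·(7/20)^j·(13/20)^{18-j} = 114420979951136243/32768000000000000000000.

114420979951136243/32768000000000000000000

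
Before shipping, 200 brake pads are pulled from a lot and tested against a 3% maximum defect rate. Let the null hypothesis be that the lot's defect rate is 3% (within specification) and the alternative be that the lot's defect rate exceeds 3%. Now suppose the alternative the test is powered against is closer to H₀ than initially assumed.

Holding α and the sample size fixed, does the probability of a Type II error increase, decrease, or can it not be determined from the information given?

It increases.

When the true parameter is near the null value, the test has a harder time distinguishing Ha from H₀.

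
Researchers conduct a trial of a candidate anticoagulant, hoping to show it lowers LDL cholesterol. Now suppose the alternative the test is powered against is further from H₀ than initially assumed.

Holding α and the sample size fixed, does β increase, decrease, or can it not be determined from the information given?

A bigger departure from H₀ is easier for the test to detect, so it fails to reject less often.

It decreases.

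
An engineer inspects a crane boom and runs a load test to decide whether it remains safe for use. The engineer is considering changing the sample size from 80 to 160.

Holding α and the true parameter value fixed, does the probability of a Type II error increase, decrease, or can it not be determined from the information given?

A larger sample reduces the standard error, pulling the sampling distribution under Ha further from the non-rejection region.

It decreases.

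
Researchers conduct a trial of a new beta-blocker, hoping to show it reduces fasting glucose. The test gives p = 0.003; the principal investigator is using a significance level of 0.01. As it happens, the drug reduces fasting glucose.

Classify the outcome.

The conventional null hypothesis is that the drug has no effect on fasting glucose.
Since p = 0.003 < α = 0.01, H₀ is rejected.
H₀ is false (actually the drug reduces fasting glucose).
The decision matches the true state — no error.

No error — this is a correct decision.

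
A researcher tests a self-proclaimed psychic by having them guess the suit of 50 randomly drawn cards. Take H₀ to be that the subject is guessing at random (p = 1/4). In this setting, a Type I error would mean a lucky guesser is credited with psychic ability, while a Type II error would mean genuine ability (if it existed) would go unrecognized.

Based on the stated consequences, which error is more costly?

The Type I consequence (a lucky guesser is credited with psychic ability) is more severe than the Type II consequence (genuine ability (if it existed) would go unrecognized).

Type I error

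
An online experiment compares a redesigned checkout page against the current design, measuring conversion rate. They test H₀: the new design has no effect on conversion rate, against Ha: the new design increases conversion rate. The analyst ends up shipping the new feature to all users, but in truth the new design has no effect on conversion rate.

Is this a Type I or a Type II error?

Type I error

'Shipping the new feature to all users' corresponds to rejecting H₀.
H₀ was rejected but H₀ is true — a Type I error (false positive).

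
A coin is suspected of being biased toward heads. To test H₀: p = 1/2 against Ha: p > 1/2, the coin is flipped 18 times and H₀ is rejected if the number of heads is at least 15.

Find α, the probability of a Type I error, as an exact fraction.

The Type I error probability is α = P(Y ≥ 15) computed under H₀, where Y ~ Binomial(18, 1/2).
That's C(18,15) + C(18,16) + C(18,17) + C(18,18) over 2^18, i.e. (816 + 153 + 18 + 1)/262144 = 988/262144 = 247/65536.

247/65536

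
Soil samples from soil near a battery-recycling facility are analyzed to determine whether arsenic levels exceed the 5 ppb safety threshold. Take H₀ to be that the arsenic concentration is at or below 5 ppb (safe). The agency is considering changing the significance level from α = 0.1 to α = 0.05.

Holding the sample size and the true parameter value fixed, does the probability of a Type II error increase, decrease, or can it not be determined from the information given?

It increases.

Lowering α raises the bar for rejection; under Ha, the test now fails to reject on outcomes it previously would have rejected.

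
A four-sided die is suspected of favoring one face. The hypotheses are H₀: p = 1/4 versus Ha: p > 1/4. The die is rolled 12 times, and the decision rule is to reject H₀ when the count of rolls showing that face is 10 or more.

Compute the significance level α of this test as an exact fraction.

Under H₀, X ~ Binomial(12, 1/4), and α = P(X ≥ 10).
Adding the binomial terms for j = 10 through 12 with p = 1/4 yields 631/16777216.

631/16777216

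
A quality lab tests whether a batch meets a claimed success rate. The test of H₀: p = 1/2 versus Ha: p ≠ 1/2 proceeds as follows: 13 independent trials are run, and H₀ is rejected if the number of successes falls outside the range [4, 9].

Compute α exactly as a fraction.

189/2048

α = P(X ≤ 3 or X ≥ 10 | p = 1/2), X ~ Binomial(13, 1/2).
Each tail has probability (1 + 13 + 78 + 286)/8192; doubling gives α = 756/8192 = 189/2048.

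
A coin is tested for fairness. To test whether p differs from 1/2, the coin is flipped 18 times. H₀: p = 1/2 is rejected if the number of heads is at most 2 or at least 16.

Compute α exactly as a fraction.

Under H₀, X ~ Binomial(18, 1/2); α is the probability of landing in either tail, P(X ≤ 2) + P(X ≥ 16).
The two tails are symmetric, so α = 2·(1 + 18 + 153)/2^18 = 344/262144 = 43/32768.

43/32768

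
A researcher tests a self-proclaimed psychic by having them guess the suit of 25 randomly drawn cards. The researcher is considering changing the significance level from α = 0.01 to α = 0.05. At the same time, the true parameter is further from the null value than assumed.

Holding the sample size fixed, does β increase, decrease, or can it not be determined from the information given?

It decreases.

With a larger α the critical value moves toward the center, so more of the Ha sampling distribution lies in the rejection region. The further the true parameter sits from the null value, the more of the Ha sampling distribution falls in the rejection region. Both changes push β in the same direction.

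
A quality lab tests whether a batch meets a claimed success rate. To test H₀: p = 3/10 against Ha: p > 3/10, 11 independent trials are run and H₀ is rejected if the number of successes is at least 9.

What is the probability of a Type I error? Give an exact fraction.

11553921/20000000000

α = P(reject H₀ | H₀ true) = P(K ≥ 9 | p = 3/10), with K ~ Binomial(11, 3/10).
Summing C(11,j)(3/10)^j(7/10)^{11−j} for j = 9,…,11 gives 11553921/20000000000.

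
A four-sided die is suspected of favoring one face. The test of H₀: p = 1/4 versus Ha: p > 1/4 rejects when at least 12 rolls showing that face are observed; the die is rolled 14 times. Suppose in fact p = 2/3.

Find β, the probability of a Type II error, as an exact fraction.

β = P(fail to reject H₀ | Ha true) = P(K ≤ 11 | p = 2/3), K ~ Binomial(14, 2/3).
Equivalently, β = 1 − P(K ≥ 12) = 1426387/1594323.

1426387/1594323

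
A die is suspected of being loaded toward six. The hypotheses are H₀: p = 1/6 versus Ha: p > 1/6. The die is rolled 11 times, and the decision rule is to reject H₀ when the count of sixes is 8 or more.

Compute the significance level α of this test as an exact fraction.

919/15116544

The Type I error probability is α = P(X ≥ 8) computed under H₀, where X ~ Binomial(11, 1/6).
Adding the binomial terms for j = 8 through 11 with p = 1/6 yields 919/15116544.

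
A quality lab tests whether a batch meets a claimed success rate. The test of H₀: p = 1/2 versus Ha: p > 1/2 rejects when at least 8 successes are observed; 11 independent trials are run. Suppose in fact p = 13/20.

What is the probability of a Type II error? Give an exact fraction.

A Type II error is failing to reject when Ha holds: with p = 13/20, β = P(Y ≤ 7).
Equivalently, β = 1 − P(Y ≥ 8) = 2941183244209/5120000000000.

2941183244209/5120000000000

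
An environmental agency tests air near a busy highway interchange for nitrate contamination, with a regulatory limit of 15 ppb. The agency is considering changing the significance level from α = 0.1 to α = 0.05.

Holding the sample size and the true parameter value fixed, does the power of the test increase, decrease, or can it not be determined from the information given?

Lowering α raises the bar for rejection; under Ha, the test now fails to reject on outcomes it previously would have rejected.
Since power = 1 − β and β increases, power decreases.

It decreases.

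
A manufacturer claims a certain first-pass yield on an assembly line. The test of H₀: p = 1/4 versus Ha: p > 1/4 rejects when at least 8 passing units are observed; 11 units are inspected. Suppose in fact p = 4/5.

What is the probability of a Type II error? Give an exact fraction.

12589/78125

Under the alternative p = 4/5, X ~ Binomial(11, 4/5); β is the probability the test does not reject, P(X < 8).
Equivalently, β = 1 − P(X ≥ 8) = 12589/78125.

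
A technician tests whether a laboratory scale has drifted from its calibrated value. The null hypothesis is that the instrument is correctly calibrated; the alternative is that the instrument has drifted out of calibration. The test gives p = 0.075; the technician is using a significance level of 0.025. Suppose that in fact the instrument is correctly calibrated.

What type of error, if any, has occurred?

Since p = 0.075 ≥ α = 0.025, H₀ is not rejected.
H₀ is true (actually the instrument is correctly calibrated).
The decision matches the true state — no error.

No error — this is a correct decision.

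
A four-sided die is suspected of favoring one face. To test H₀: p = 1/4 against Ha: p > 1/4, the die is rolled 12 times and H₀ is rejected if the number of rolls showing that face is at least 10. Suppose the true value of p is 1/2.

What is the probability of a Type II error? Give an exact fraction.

4017/4096

β = P(fail to reject H₀ | Ha true) = P(S ≤ 9 | p = 1/2), S ~ Binomial(12, 1/2).
Summing C(12,j)·(1/2)^j·(1/2)^{12-j} for j = 0..9 gives 4017/4096.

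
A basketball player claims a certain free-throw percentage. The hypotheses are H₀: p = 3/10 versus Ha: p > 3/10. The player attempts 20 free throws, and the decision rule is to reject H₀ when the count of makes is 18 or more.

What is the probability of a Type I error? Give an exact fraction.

α = P(reject H₀ | H₀ true) = P(S ≥ 18 | p = 3/10), with S ~ Binomial(20, 3/10).
Adding the binomial terms for j = 18 through 20 with p = 3/10 yields 3773088142371/100000000000000000000.

3773088142371/100000000000000000000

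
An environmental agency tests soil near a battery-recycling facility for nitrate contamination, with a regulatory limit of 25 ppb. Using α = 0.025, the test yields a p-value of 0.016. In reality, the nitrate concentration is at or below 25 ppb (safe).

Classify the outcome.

Type I error

The conventional null hypothesis is that the nitrate concentration is at or below 25 ppb (safe).
Since p = 0.016 < α = 0.025, H₀ is rejected.
H₀ is true (actually the nitrate concentration is at or below 25 ppb (safe)).
Rejecting a true H₀ is a Type I error.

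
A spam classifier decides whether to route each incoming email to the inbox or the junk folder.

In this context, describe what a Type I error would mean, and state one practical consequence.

A Type I error would mean concluding that the message is spam when in fact the message is legitimate (not spam). Consequence: a legitimate email — possibly an important one — is hidden in the spam folder.

With the conventional null hypothesis that the message is legitimate (not spam):
A Type I error is rejecting H₀ when H₀ is true.
Here that means sending the message to the spam folder when actually the message is legitimate (not spam).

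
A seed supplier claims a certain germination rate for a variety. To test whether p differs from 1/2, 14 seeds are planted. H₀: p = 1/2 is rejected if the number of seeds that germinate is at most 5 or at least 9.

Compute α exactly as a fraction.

α = P(S ≤ 5 or S ≥ 9 | p = 1/2), S ~ Binomial(14, 1/2).
The two tails are symmetric, so α = 2·(1 + 14 + 91 + 364 + 1001 + 2002)/2^14 = 6946/16384 = 3473/8192.

3473/8192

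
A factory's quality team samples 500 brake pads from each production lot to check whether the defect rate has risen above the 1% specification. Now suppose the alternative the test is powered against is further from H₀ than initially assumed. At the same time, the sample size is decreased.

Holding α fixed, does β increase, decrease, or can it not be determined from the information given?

The first change alone would make β decrease; the second alone would make β increase. Which effect dominates depends on the magnitudes, which are not given.

Cannot be determined from the information given.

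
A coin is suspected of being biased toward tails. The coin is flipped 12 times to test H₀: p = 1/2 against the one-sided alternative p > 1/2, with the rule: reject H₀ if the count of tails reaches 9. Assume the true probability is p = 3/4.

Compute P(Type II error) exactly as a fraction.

A Type II error is failing to reject when Ha holds: with p = 3/4, β = P(Y ≤ 8).
Summing C(12,j)·(3/4)^j·(1/4)^{12-j} for j = 0..8 gives 5892517/16777216.

5892517/16777216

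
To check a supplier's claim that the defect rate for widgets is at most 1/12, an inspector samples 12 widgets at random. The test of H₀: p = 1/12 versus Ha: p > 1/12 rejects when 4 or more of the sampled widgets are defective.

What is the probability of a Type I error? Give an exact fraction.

The significance level is the probability, assuming p = 1/12, of seeing 4 or more defectives in 12 draws.
Via the complement, α = 1 − Σ_{j=0}^{3} C(12,j)(1/12)^j(11/12)^{12-j} = 41104502839/2972033482752.

41104502839/2972033482752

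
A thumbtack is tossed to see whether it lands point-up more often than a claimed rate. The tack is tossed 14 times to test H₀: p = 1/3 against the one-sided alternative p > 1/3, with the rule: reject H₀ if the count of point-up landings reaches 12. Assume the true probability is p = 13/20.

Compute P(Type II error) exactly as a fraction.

750447350803558569/819200000000000000

A Type II error is failing to reject when Ha holds: with p = 13/20, β = P(Y ≤ 11).
Summing C(14,j)·(13/20)^j·(7/20)^{14-j} for j = 0..11 gives 750447350803558569/819200000000000000.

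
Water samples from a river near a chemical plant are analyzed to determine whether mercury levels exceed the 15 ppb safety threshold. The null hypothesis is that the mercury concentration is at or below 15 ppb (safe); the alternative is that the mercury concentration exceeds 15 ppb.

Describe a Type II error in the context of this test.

A Type II error is failing to reject H₀ when H₀ is false.
Here that means certifying the site as safe when actually the mercury concentration exceeds 15 ppb.

A Type II error would mean concluding that the mercury concentration is at or below 15 ppb (safe) (or at least failing to establish that the mercury concentration exceeds 15 ppb) when in fact the mercury concentration exceeds 15 ppb.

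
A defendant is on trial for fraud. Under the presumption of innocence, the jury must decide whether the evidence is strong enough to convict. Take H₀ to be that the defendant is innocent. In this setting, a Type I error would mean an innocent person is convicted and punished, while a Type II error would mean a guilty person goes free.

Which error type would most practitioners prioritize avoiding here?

Type I error

The Type I consequence (an innocent person is convicted and punished) is more severe than the Type II consequence (a guilty person goes free).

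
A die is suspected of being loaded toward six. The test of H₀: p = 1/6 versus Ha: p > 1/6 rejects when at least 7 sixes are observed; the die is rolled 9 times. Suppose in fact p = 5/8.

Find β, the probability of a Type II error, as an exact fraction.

Under the alternative p = 5/8, K ~ Binomial(9, 5/8); β is the probability the test does not reject, P(K < 7).
Adding the binomial probabilities P(K=0)+…+P(K=6) at p = 5/8 gives 24101307/33554432.

24101307/33554432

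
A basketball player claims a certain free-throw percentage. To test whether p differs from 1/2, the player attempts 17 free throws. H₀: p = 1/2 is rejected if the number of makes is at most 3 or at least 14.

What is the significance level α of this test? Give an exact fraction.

The significance level is the null-hypothesis probability of the rejection region {≤3} ∪ {≥14}.
By symmetry, α = 2·P(K ≤ 3) = 2·(1 + 17 + 136 + 680)/131072 = 1668/131072 = 417/32768.

417/32768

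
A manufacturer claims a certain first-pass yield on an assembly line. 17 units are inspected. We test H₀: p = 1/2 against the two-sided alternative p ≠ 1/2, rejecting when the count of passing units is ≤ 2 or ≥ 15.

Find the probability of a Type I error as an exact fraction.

The significance level is the null-hypothesis probability of the rejection region {≤2} ∪ {≥15}.
By symmetry, α = 2·P(K ≤ 2) = 2·(1 + 17 + 136)/131072 = 308/131072 = 77/32768.

77/32768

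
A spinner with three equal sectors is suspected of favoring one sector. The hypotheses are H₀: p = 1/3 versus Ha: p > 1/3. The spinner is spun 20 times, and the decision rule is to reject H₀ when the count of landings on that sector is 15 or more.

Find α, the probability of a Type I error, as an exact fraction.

64841/387420489

Under H₀, X ~ Binomial(20, 1/3), and α = P(X ≥ 15).
P(X ≥ 15) = Σ_{j=15}^{20} C(20,j)·(1/3)^j·(2/3)^{20-j} = 64841/387420489.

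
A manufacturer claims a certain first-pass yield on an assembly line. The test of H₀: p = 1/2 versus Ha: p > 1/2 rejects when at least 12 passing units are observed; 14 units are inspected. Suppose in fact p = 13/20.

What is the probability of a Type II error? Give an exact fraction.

750447350803558569/819200000000000000

β = P(fail to reject H₀ | Ha true) = P(X ≤ 11 | p = 13/20), X ~ Binomial(14, 13/20).
Summing C(14,j)·(13/20)^j·(7/20)^{14-j} for j = 0..11 gives 750447350803558569/819200000000000000.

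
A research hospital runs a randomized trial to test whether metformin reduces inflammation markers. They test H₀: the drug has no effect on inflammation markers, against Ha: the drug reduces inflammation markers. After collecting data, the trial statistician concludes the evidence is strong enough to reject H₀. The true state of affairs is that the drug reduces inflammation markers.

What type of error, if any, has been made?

The test rejected a false H₀ — the decision matches the true state.

No error (correct decision).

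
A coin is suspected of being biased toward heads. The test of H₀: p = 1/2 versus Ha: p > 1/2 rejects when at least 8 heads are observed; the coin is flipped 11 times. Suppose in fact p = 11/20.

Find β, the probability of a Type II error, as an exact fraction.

828290341647/1024000000000

β = P(fail to reject H₀ | Ha true) = P(Y ≤ 7 | p = 11/20), Y ~ Binomial(11, 11/20).
Equivalently, β = 1 − P(Y ≥ 8) = 828290341647/1024000000000.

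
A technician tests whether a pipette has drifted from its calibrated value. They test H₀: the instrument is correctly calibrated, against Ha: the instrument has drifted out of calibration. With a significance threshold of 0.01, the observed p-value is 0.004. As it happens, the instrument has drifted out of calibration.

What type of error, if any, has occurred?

Since p = 0.004 < α = 0.01, H₀ is rejected.
H₀ is false (actually the instrument has drifted out of calibration).
The decision matches the true state — no error.

No error (correct decision).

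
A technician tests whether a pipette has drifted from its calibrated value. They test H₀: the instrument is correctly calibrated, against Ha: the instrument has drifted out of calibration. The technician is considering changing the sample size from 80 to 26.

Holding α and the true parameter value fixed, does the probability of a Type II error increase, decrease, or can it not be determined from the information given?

Reducing n widens both sampling distributions, so the test has less ability to distinguish Ha from H₀.

It increases.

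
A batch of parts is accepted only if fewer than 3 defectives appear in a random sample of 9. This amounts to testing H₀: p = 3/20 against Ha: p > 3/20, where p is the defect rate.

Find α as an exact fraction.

α = P(reject H₀ | H₀ true) = P(S ≥ 3 | p = 3/20), S ~ Binomial(9, 3/20).
α = 1 − P(S ≤ 2) = 1 − 27492691091/32000000000 = 4507308909/32000000000.

4507308909/32000000000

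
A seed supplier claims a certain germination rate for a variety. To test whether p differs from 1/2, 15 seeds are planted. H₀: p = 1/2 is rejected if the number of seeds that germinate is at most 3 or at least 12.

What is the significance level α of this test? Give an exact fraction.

Under H₀, X ~ Binomial(15, 1/2); α is the probability of landing in either tail, P(X ≤ 3) + P(X ≥ 12).
By symmetry, α = 2·P(X ≤ 3) = 2·(1 + 15 + 105 + 455)/32768 = 1152/32768 = 9/256.

9/256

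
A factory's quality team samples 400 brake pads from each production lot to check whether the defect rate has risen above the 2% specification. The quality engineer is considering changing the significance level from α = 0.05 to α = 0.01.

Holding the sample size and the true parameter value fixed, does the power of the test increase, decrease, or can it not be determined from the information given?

It decreases.

A smaller α moves the rejection region further into the tail. With the alternative true, more outcomes now fall outside the rejection region, so failing to reject becomes more likely.
Since power = 1 − β and β increases, power decreases.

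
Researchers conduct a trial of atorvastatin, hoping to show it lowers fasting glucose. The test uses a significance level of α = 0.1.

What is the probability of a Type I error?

The significance level α is, by definition, the probability of a Type I error — P(reject H₀ | H₀ true).

0.1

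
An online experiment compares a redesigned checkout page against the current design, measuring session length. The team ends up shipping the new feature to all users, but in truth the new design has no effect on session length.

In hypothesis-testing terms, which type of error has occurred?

Type I error

The null hypothesis here is that the new design has no effect on session length.
'Shipping the new feature to all users' corresponds to rejecting H₀.
H₀ was rejected but H₀ is true — a Type I error (false positive).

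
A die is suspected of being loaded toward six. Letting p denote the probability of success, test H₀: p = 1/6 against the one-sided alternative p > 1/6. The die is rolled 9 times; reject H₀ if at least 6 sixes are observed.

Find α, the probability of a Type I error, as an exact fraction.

5723/5038848

Under H₀, Y ~ Binomial(9, 1/6), and α = P(Y ≥ 6).
P(Y ≥ 6) = Σ_{j=6}^{9} C(9,j)·(1/6)^j·(5/6)^{9-j} = 5723/5038848.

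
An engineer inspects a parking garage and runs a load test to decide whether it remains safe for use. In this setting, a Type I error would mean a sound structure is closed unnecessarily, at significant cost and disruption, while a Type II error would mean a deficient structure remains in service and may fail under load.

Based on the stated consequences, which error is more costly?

The Type II consequence (a deficient structure remains in service and may fail under load) is more severe than the Type I consequence (a sound structure is closed unnecessarily, at significant cost and disruption).

Type II error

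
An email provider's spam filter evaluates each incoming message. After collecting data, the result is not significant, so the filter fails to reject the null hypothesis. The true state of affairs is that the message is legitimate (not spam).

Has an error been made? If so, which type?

The conventional null hypothesis here is that the message is legitimate (not spam).
The test retained a true H₀ — the decision matches the true state.

No error (correct decision).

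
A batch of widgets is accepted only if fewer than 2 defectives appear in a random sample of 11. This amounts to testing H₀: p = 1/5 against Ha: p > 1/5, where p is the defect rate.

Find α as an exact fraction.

6619897/9765625

The significance level is the probability, assuming p = 1/5, of seeing 2 or more defectives in 11 draws.
Via the complement, α = 1 − Σ_{j=0}^{1} C(11,j)(1/5)^j(4/5)^{11-j} = 6619897/9765625.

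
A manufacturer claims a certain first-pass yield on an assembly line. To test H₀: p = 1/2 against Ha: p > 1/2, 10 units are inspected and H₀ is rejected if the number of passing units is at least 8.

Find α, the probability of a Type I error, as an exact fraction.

The Type I error probability is α = P(X ≥ 8) computed under H₀, where X ~ Binomial(10, 1/2).
Summing the upper tail: (45 + 10 + 1) / 2^10 = 56/1024 = 7/128.

7/128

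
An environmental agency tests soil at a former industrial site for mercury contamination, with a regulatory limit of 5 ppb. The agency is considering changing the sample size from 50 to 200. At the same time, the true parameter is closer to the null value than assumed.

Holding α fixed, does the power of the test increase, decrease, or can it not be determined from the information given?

The first change alone would make β decrease; the second alone would make β increase. Which effect dominates depends on the magnitudes, which are not given.
Since power = 1 − β, the effect on power is likewise indeterminate.

Cannot be determined from the information given.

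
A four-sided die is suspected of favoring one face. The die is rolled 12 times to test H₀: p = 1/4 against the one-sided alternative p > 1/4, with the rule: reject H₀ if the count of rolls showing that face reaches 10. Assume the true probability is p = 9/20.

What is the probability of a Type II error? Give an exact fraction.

812745962073749/819200000000000

A Type II error is failing to reject when Ha holds: with p = 9/20, β = P(X ≤ 9).
Adding the binomial probabilities P(X=0)+…+P(X=9) at p = 9/20 gives 812745962073749/819200000000000.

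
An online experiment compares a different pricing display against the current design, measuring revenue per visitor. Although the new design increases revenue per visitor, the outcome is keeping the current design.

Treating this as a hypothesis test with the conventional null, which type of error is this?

The null hypothesis here is that the new design has no effect on revenue per visitor.
'Keeping the current design' corresponds to failing to reject H₀.
H₀ was not rejected but H₀ is false — a Type II error (false negative).

Type II error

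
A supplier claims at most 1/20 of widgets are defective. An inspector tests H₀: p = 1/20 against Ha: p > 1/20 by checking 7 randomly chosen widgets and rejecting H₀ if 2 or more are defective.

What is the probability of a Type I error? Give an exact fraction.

α = P(reject H₀ | H₀ true) = P(Y ≥ 2 | p = 1/20), Y ~ Binomial(7, 1/20).
Via the complement, α = 1 − Σ_{j=0}^{1} C(7,j)(1/20)^j(19/20)^{7-j} = 28403547/640000000.

28403547/640000000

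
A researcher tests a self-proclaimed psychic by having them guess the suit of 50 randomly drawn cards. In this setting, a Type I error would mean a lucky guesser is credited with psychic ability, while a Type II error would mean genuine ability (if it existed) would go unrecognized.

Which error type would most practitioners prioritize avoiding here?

The Type I consequence (a lucky guesser is credited with psychic ability) is more severe than the Type II consequence (genuine ability (if it existed) would go unrecognized).

Type I error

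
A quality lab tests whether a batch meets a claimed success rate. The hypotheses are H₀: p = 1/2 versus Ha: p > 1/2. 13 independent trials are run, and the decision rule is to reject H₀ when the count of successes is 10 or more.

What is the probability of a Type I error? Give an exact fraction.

189/4096

Under H₀, X ~ Binomial(13, 1/2), and α = P(X ≥ 10).
That's C(13,10) + C(13,11) + C(13,12) + C(13,13) over 2^13, i.e. (286 + 78 + 13 + 1)/8192 = 378/8192 = 189/4096.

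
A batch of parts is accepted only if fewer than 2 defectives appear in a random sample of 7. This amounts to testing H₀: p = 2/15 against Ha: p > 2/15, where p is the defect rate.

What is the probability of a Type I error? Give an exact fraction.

Under H₀, X ~ Binomial(7, 2/15); the Type I error rate is P(X ≥ 2).
α = 1 − P(X ≤ 1) = 1 − 4826809/6328125 = 1501316/6328125.

1501316/6328125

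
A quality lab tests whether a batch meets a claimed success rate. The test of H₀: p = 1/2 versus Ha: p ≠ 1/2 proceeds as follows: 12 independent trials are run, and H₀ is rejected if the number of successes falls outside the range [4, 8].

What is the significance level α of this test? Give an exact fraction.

299/2048

Under H₀, Y ~ Binomial(12, 1/2); α is the probability of landing in either tail, P(Y ≤ 3) + P(Y ≥ 9).
By symmetry, α = 2·P(Y ≤ 3) = 2·(1 + 12 + 66 + 220)/4096 = 598/4096 = 299/2048.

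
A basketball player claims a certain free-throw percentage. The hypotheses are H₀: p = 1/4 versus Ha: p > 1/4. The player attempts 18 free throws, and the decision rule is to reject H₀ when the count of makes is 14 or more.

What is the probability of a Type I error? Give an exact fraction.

Under H₀, X ~ Binomial(18, 1/4), and α = P(X ≥ 14).
Adding the binomial terms for j = 14 through 18 with p = 1/4 yields 67831/17179869184.

67831/17179869184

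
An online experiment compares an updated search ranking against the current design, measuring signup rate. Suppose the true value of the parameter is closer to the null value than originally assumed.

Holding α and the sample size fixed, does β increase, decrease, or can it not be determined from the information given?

A smaller true effect puts the Ha sampling distribution closer to H₀, so more of it falls in the non-rejection region.

It increases.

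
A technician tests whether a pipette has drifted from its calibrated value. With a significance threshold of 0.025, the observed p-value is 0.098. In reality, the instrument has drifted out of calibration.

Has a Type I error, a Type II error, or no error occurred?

The conventional null hypothesis is that the instrument is correctly calibrated.
Since p = 0.098 ≥ α = 0.025, H₀ is not rejected.
H₀ is false (actually the instrument has drifted out of calibration).
Failing to reject a false H₀ is a Type II error.

Type II error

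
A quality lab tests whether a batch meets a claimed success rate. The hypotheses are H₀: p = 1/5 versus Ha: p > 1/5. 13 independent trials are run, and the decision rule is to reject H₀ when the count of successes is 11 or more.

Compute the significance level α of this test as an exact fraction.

Under H₀, X ~ Binomial(13, 1/5), and α = P(X ≥ 11).
Summing C(13,j)(1/5)^j(4/5)^{13−j} for j = 11,…,13 gives 1301/1220703125.

1301/1220703125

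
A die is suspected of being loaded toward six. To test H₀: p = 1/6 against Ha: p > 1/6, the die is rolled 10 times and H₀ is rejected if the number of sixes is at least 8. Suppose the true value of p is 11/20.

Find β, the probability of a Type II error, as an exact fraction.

Under the alternative p = 11/20, S ~ Binomial(10, 11/20); β is the probability the test does not reject, P(S < 8).
Adding the binomial probabilities P(S=0)+…+P(S=7) at p = 11/20 gives 2305127290491/2560000000000.

2305127290491/2560000000000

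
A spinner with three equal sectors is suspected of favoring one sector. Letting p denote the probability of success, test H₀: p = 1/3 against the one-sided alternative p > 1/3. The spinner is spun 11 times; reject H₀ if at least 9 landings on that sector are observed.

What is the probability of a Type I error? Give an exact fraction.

1/729

α = P(reject H₀ | H₀ true) = P(K ≥ 9 | p = 1/3), with K ~ Binomial(11, 1/3).
Summing C(11,j)(1/3)^j(2/3)^{11−j} for j = 9,…,11 gives 1/729.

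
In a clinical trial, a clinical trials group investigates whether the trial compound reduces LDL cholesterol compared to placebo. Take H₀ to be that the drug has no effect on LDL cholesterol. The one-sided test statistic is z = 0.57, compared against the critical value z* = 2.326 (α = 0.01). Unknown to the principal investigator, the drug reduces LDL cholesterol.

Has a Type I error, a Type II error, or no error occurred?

Type II error

Since z = 0.57 ≤ z* = 2.326, H₀ is not rejected.
H₀ is false (actually the drug reduces LDL cholesterol).
Failing to reject a false H₀ is a Type II error.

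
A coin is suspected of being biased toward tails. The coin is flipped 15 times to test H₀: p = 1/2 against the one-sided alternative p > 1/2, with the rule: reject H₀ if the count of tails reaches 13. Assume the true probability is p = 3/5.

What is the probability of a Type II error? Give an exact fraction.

A Type II error is failing to reject when Ha holds: with p = 3/5, β = P(K ≤ 12).
Equivalently, β = 1 − P(K ≥ 13) = 29690124488/30517578125.

29690124488/30517578125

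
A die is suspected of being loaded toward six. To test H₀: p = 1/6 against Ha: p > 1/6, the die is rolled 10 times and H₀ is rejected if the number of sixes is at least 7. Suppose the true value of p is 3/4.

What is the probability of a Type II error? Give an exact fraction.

A Type II error is failing to reject when Ha holds: with p = 3/4, β = P(K ≤ 6).
Summing C(10,j)·(3/4)^j·(1/4)^{10-j} for j = 0..6 gives 58753/262144.

58753/262144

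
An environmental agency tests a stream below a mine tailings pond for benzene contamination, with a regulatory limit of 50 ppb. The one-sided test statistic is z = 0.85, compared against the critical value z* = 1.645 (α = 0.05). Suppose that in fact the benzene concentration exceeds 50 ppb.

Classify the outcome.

The conventional null hypothesis is that the benzene concentration is at or below 50 ppb (safe).
Since z = 0.85 ≤ z* = 1.645, H₀ is not rejected.
H₀ is false (actually the benzene concentration exceeds 50 ppb).
Failing to reject a false H₀ is a Type II error.

Type II error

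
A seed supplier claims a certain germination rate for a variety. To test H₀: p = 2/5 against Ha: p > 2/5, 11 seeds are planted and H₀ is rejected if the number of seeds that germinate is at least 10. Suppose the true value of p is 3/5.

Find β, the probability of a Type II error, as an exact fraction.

A Type II error is failing to reject when Ha holds: with p = 3/5, β = P(K ≤ 9).
Adding the binomial probabilities P(K=0)+…+P(K=9) at p = 3/5 gives 1894076/1953125.

1894076/1953125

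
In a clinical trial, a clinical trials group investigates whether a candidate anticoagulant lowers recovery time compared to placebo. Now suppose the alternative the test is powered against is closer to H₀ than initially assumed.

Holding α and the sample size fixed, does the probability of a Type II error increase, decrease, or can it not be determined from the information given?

It increases.

A smaller true effect puts the Ha sampling distribution closer to H₀, so more of it falls in the non-rejection region.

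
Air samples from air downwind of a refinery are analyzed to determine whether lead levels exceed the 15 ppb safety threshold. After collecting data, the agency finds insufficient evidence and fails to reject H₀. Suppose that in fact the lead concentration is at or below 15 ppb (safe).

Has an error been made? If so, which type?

The conventional null hypothesis here is that the lead concentration is at or below 15 ppb (safe).
The test retained a true H₀ — the decision matches the true state.

No error — this is a correct decision.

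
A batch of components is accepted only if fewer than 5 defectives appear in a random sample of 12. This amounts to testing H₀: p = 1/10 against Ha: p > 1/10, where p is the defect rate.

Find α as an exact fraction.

432934327/100000000000

The significance level is the probability, assuming p = 1/10, of seeing 5 or more defectives in 12 draws.
Via the complement, α = 1 − Σ_{j=0}^{4} C(12,j)(1/10)^j(9/10)^{12-j} = 432934327/100000000000.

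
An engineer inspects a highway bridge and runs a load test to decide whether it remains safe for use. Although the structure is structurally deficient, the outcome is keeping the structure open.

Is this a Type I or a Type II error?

The null hypothesis here is that the structure meets the required load capacity (safe).
'Keeping the structure open' corresponds to failing to reject H₀.
H₀ was not rejected but H₀ is false — a Type II error (false negative).

Type II error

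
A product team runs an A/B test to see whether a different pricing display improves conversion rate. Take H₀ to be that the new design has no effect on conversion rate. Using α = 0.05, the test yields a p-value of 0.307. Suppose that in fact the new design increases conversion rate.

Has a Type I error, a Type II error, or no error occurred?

Since p = 0.307 ≥ α = 0.05, H₀ is not rejected.
H₀ is false (actually the new design increases conversion rate).
Failing to reject a false H₀ is a Type II error.

Type II error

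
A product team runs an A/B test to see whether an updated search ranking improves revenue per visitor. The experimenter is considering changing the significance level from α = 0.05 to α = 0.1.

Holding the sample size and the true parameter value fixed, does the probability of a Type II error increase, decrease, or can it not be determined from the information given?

It decreases.

With a larger α the critical value moves toward the center, so more of the Ha sampling distribution lies in the rejection region.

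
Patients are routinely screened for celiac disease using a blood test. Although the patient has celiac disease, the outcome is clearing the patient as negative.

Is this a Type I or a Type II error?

The null hypothesis here is that the patient does not have celiac disease.
'Clearing the patient as negative' corresponds to failing to reject H₀.
H₀ was not rejected but H₀ is false — a Type II error (false negative).

Type II error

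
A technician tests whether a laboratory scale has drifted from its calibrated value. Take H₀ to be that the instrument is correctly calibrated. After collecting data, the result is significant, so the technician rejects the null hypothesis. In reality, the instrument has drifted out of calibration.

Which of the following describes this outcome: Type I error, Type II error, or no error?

Neither — the decision is correct.

The test rejected a false H₀ — the decision matches the true state.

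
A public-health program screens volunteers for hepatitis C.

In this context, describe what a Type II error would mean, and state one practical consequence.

A Type II error would mean concluding that the patient does not have hepatitis C (or at least failing to establish that the patient has hepatitis C) when in fact the patient has hepatitis C. Consequence: the disease goes undetected and untreated until it has progressed.

With the conventional null hypothesis that the patient does not have hepatitis C:
A Type II error is failing to reject H₀ when H₀ is false.
Here that means clearing the patient as negative when actually the patient has hepatitis C.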